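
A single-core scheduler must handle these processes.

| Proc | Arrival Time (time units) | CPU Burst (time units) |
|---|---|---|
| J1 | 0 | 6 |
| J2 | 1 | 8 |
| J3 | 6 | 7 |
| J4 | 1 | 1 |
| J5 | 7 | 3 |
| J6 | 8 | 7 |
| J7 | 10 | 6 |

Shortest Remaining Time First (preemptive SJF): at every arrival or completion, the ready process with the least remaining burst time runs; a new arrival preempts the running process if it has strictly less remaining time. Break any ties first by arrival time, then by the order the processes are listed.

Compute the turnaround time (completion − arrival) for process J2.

Timeline: | J1 0-1 | J4 1-2 | J1 2-7 | J5 7-10 | J7 10-16 | J3 16-23 | J6 23-30 | J2 30-38 |
Completion: J1=7  J2=38  J3=23  J4=2  J5=10  J6=30  J7=16
Turnaround(J2) = completion − arrival = 38 − 1 = 37

37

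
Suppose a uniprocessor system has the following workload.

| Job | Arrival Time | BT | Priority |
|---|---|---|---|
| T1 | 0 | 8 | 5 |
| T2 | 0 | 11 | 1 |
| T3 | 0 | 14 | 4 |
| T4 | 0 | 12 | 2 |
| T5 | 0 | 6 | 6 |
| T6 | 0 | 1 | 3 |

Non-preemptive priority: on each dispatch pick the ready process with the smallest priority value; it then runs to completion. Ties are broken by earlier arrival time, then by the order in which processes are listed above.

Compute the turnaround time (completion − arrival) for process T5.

52

Schedule: | T2 0-11 | T4 11-23 | T6 23-24 | T3 24-38 | T1 38-46 | T5 46-52 |
Completion: T1=46  T2=11  T3=38  T4=23  T5=52  T6=24
Turnaround (C−A): T1=46  T2=11  T3=38  T4=23  T5=52  T6=24
Turnaround(T5) = completion − arrival = 52 − 0 = 52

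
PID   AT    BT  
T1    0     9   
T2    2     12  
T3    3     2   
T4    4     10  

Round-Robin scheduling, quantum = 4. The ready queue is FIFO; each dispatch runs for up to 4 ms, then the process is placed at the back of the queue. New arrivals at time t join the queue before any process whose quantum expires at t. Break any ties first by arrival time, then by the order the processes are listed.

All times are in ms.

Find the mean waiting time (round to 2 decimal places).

14.75

Gantt: | T1 0-4 | T2 4-8 | T3 8-10 | T4 10-14 | T1 14-18 | T2 18-22 | T4 22-26 | T1 26-27 | T2 27-31 | T4 31-33 |
Completion: T1=27  T2=31  T3=10  T4=33
Turnaround (C−A): T1=27  T2=29  T3=7  T4=29
Waiting times: T1=18, T2=17, T3=5, T4=19
Average waiting = (18+17+5+19) / 4 = 59/4 = 14.75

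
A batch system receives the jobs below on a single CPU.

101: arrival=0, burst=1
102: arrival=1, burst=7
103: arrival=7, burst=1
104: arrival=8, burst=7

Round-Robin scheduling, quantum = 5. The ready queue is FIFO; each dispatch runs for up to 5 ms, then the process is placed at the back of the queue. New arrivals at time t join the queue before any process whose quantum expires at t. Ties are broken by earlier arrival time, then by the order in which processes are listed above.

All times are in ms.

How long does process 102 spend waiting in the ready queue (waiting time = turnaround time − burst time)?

Gantt: | 101 0-1 | 102 1-8 | 103 8-9 | 104 9-16 |
Completion: 101=1  102=8  103=9  104=16
Turnaround (C−A): 101=1  102=7  103=2  104=8
Waiting(102) = turnaround − burst = 7 − 7 = 0

0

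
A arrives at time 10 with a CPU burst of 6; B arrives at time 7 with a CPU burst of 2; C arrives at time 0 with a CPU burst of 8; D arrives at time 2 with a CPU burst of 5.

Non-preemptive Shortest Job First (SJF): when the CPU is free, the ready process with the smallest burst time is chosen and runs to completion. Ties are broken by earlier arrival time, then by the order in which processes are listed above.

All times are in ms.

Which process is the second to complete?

Timeline: | C 0-8 | B 8-10 | D 10-15 | A 15-21 |
Completion: A=21  B=10  C=8  D=15
Turnaround (C−A): A=11  B=3  C=8  D=13
Finish order: C → B → D → A

B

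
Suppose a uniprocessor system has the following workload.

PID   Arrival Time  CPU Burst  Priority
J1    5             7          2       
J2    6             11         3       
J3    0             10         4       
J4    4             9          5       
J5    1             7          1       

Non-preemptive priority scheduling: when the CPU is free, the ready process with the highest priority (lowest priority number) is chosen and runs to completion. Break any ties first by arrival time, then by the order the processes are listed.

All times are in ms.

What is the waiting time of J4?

Gantt: | J3 0-10 | J5 10-17 | J1 17-24 | J2 24-35 | J4 35-44 |
Completion: J1=24  J2=35  J3=10  J4=44  J5=17
Waiting(J4) = turnaround − burst = 40 − 9 = 31

31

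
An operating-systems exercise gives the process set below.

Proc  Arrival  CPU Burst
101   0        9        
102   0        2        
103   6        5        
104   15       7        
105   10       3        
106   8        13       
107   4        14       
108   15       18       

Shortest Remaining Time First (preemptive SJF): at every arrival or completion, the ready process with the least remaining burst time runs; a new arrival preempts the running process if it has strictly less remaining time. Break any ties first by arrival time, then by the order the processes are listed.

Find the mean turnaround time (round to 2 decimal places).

Gantt: | 102 0-2 | 101 2-11 | 105 11-14 | 103 14-19 | 104 19-26 | 106 26-39 | 107 39-53 | 108 53-71 |
Completion: 101=11  102=2  103=19  104=26  105=14  106=39  107=53  108=71
Turnaround (C−A): 101=11  102=2  103=13  104=11  105=4  106=31  107=49  108=56
Turnaround times: 101=11, 102=2, 103=13, 104=11, 105=4, 106=31, 107=49, 108=56
Average turnaround = (11+2+13+11+4+31+49+56) / 8 = 177/8 = 22.13

22.13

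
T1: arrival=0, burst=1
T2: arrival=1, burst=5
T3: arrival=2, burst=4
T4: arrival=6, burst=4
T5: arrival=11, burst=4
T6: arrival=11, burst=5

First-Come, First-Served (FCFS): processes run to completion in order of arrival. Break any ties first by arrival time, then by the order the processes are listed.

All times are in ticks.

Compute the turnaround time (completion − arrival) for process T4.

8

Gantt: | T1 0-1 | T2 1-6 | T3 6-10 | T4 10-14 | T5 14-18 | T6 18-23 |
Completion: T1=1  T2=6  T3=10  T4=14  T5=18  T6=23
Turnaround (C−A): T1=1  T2=5  T3=8  T4=8  T5=7  T6=12
Turnaround(T4) = completion − arrival = 14 − 6 = 8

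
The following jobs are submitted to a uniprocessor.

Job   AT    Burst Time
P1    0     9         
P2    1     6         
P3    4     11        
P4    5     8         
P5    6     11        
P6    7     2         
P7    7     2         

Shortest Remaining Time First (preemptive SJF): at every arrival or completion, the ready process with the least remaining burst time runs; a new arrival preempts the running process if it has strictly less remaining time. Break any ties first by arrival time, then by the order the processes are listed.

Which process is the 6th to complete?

Timeline: | P1 0-1 | P2 1-7 | P6 7-9 | P7 9-11 | P1 11-19 | P4 19-27 | P3 27-38 | P5 38-49 |
Completion: P1=19  P2=7  P3=38  P4=27  P5=49  P6=9  P7=11
Turnaround (C−A): P1=19  P2=6  P3=34  P4=22  P5=43  P6=2  P7=4
Finish order: P2 → P6 → P7 → P1 → P4 → P3 → P5

P3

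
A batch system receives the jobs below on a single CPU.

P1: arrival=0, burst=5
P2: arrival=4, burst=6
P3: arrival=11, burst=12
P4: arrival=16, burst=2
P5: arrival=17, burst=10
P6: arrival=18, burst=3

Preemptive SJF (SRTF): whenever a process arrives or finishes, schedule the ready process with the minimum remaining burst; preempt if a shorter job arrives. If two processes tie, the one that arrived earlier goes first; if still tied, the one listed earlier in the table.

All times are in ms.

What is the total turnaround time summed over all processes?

55

Timeline: | P1 0-5 | P2 5-11 | P3 11-16 | P4 16-18 | P6 18-21 | P3 21-28 | P5 28-38 |
Completion: P1=5  P2=11  P3=28  P4=18  P5=38  P6=21
Turnaround (C−A): P1=5  P2=7  P3=17  P4=2  P5=21  P6=3
Turnaround = completion − arrival: P1=5, P2=7, P3=17, P4=2, P5=21, P6=3
Total turnaround = 5 + 7 + 17 + 2 + 21 + 3 = 55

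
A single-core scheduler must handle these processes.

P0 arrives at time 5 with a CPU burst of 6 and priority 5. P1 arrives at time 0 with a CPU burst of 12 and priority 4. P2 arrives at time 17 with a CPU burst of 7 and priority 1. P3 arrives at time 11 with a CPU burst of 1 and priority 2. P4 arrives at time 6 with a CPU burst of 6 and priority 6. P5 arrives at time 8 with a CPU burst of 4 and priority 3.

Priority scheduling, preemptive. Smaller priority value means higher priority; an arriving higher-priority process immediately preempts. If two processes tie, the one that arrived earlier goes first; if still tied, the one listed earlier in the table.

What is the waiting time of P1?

5

Timeline: | P1 0-8 | P5 8-11 | P3 11-12 | P5 12-13 | P1 13-17 | P2 17-24 | P0 24-30 | P4 30-36 |
Completion: P0=30  P1=17  P2=24  P3=12  P4=36  P5=13
Waiting(P1) = turnaround − burst = 17 − 12 = 5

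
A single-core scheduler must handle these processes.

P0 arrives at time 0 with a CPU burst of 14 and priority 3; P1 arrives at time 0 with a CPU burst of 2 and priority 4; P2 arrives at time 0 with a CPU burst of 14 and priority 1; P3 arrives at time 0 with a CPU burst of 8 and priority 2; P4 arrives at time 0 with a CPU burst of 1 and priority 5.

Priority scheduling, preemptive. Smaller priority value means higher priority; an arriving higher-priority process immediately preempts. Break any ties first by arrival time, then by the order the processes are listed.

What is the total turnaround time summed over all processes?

149

Schedule: | P2 0-14 | P3 14-22 | P0 22-36 | P1 36-38 | P4 38-39 |
Completion: P0=36  P1=38  P2=14  P3=22  P4=39
Turnaround = completion − arrival: P0=36, P1=38, P2=14, P3=22, P4=39
Total turnaround = 36 + 38 + 14 + 22 + 39 = 149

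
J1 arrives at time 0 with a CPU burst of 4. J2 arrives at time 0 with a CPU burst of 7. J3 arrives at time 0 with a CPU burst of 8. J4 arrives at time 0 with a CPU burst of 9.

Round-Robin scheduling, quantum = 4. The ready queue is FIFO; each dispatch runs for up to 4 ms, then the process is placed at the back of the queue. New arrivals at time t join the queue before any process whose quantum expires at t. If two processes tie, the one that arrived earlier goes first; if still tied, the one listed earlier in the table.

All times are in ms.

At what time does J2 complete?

19

Schedule: | J1 0-4 | J2 4-8 | J3 8-12 | J4 12-16 | J2 16-19 | J3 19-23 | J4 23-28 |
Completion: J1=4  J2=19  J3=23  J4=28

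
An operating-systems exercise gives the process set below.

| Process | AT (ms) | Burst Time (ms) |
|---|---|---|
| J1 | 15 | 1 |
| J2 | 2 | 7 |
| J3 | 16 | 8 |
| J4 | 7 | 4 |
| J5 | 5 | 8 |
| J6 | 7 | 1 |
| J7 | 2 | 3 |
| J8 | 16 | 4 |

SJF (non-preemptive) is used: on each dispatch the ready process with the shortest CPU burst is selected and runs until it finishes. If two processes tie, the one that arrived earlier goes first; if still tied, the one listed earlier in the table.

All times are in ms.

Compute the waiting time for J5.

17

Gantt: | idle 0-2 | J7 2-5 | J2 5-12 | J6 12-13 | J4 13-17 | J1 17-18 | J8 18-22 | J5 22-30 | J3 30-38 |
Completion: J1=18  J2=12  J3=38  J4=17  J5=30  J6=13  J7=5  J8=22
Waiting(J5) = turnaround − burst = 25 − 8 = 17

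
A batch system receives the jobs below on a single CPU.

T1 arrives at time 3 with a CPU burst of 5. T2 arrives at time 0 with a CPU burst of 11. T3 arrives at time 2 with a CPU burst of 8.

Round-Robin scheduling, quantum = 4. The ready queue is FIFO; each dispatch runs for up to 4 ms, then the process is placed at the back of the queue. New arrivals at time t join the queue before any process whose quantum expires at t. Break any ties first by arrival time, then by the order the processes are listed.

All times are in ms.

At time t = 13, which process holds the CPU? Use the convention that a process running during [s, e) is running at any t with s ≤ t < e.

Schedule: | T2 0-4 | T3 4-8 | T1 8-12 | T2 12-16 | T3 16-20 | T1 20-21 | T2 21-24 |
Completion: T1=21  T2=24  T3=20

T2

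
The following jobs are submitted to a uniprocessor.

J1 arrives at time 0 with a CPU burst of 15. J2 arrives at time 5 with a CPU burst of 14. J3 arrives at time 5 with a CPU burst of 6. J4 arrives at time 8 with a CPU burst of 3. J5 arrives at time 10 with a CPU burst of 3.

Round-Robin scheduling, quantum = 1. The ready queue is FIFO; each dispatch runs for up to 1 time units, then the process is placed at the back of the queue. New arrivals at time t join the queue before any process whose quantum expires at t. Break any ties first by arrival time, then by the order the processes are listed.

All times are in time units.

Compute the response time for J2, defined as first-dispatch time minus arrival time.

0

Timeline: | J1 0-5 | J2 5-6 | J3 6-7 | J1 7-8 | J2 8-9 | J3 9-10 | J4 10-11 | J1 11-12 | J2 12-13 | J5 13-14 | J3 14-15 | J4 15-16 | J1 16-17 | J2 17-18 | J5 18-19 | J3 19-20 | J4 20-21 | J1 21-22 | J2 22-23 | J5 23-24 | J3 24-25 | J1 25-26 | J2 26-27 | J3 27-28 | J1 28-29 | J2 29-30 | J1 30-31 | J2 31-32 | J1 32-33 | J2 33-34 | J1 34-35 | J2 35-36 | J1 36-37 | J2 37-41 |
Completion: J1=37  J2=41  J3=28  J4=21  J5=24
Turnaround (C−A): J1=37  J2=36  J3=23  J4=13  J5=14
Response(J2) = first start − arrival = 5 − 5 = 0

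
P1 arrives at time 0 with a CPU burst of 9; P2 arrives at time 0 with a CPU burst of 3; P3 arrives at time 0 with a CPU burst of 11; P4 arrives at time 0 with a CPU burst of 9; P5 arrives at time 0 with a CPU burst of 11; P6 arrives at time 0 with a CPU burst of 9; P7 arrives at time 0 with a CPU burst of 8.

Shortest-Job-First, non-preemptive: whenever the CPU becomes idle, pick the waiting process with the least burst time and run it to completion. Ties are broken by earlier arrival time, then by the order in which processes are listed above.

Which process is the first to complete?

P2

Schedule: | P2 0-3 | P7 3-11 | P1 11-20 | P4 20-29 | P6 29-38 | P3 38-49 | P5 49-60 |
Completion: P1=20  P2=3  P3=49  P4=29  P5=60  P6=38  P7=11
Finish order: P2 → P7 → P1 → P4 → P6 → P3 → P5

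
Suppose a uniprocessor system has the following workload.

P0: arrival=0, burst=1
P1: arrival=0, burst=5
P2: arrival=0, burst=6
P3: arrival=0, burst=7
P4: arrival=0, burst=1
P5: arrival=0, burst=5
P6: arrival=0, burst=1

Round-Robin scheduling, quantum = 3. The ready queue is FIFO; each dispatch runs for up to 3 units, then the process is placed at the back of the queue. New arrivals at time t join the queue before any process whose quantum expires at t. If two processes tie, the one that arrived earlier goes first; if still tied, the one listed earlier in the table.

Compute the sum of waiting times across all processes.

89

Schedule: | P0 0-1 | P1 1-4 | P2 4-7 | P3 7-10 | P4 10-11 | P5 11-14 | P6 14-15 | P1 15-17 | P2 17-20 | P3 20-23 | P5 23-25 | P3 25-26 |
Completion: P0=1  P1=17  P2=20  P3=26  P4=11  P5=25  P6=15
Waiting = turnaround − burst: P0=0, P1=12, P2=14, P3=19, P4=10, P5=20, P6=14
Total waiting = 0 + 12 + 14 + 19 + 10 + 20 + 14 = 89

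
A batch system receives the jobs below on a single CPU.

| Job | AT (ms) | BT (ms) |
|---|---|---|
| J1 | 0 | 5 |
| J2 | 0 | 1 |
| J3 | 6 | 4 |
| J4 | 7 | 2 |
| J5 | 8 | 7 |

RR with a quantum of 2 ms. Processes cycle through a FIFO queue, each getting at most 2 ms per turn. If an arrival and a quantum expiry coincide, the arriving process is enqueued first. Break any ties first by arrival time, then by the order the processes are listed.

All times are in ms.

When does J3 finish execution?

14

Timeline: | J1 0-2 | J2 2-3 | J1 3-6 | J3 6-8 | J4 8-10 | J5 10-12 | J3 12-14 | J5 14-19 |
Completion: J1=6  J2=3  J3=14  J4=10  J5=19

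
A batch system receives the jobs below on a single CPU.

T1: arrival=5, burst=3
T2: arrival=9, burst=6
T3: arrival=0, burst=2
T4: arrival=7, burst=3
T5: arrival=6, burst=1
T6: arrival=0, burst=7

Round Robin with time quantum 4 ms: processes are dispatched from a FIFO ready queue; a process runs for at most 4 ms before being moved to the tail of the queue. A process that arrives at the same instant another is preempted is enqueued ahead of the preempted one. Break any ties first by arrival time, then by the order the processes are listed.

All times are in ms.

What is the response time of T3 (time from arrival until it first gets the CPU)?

Gantt: | T3 0-2 | T6 2-6 | T1 6-9 | T5 9-10 | T6 10-13 | T4 13-16 | T2 16-22 |
Completion: T1=9  T2=22  T3=2  T4=16  T5=10  T6=13
Turnaround (C−A): T1=4  T2=13  T3=2  T4=9  T5=4  T6=13
Response(T3) = first start − arrival = 0 − 0 = 0

0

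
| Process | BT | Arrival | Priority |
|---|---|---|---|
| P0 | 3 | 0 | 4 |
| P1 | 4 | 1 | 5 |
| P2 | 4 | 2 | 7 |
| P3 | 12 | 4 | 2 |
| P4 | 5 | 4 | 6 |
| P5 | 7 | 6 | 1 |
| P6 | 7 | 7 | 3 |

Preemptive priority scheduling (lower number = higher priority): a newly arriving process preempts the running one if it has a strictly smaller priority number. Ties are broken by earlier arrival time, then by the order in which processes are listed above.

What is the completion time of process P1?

33

Gantt: | P0 0-3 | P1 3-4 | P3 4-6 | P5 6-13 | P3 13-23 | P6 23-30 | P1 30-33 | P4 33-38 | P2 38-42 |
Completion: P0=3  P1=33  P2=42  P3=23  P4=38  P5=13  P6=30
Turnaround (C−A): P0=3  P1=32  P2=40  P3=19  P4=34  P5=7  P6=23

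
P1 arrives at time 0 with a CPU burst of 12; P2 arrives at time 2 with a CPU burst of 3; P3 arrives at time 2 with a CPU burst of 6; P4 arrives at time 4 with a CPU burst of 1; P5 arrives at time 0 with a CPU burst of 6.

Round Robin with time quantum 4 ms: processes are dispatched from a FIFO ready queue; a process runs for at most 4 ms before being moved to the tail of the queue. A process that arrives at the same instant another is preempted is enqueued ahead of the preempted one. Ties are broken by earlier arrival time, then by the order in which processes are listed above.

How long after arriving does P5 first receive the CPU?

Schedule: | P1 0-4 | P5 4-8 | P2 8-11 | P3 11-15 | P4 15-16 | P1 16-20 | P5 20-22 | P3 22-24 | P1 24-28 |
Completion: P1=28  P2=11  P3=24  P4=16  P5=22
Turnaround (C−A): P1=28  P2=9  P3=22  P4=12  P5=22
Response(P5) = first start − arrival = 4 − 0 = 4

4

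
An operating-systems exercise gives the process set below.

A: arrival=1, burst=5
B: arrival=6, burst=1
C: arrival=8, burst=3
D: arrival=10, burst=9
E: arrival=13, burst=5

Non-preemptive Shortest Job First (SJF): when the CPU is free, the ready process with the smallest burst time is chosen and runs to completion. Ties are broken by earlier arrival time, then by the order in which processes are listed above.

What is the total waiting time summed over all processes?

8

Gantt: | idle 0-1 | A 1-6 | B 6-7 | idle 7-8 | C 8-11 | D 11-20 | E 20-25 |
Completion: A=6  B=7  C=11  D=20  E=25
Turnaround (C−A): A=5  B=1  C=3  D=10  E=12
Waiting = turnaround − burst: A=0, B=0, C=0, D=1, E=7
Total waiting = 0 + 0 + 0 + 1 + 7 = 8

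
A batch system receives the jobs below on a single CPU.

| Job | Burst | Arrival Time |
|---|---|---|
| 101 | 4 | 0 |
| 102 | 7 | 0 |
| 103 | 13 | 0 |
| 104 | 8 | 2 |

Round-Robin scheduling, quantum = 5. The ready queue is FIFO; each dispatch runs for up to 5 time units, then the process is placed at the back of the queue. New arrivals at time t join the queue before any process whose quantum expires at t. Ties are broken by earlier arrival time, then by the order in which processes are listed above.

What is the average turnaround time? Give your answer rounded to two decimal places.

Schedule: | 101 0-4 | 102 4-9 | 103 9-14 | 104 14-19 | 102 19-21 | 103 21-26 | 104 26-29 | 103 29-32 |
Completion: 101=4  102=21  103=32  104=29
Turnaround times: 101=4, 102=21, 103=32, 104=27
Average turnaround = (4+21+32+27) / 4 = 84/4 = 21.00

21.00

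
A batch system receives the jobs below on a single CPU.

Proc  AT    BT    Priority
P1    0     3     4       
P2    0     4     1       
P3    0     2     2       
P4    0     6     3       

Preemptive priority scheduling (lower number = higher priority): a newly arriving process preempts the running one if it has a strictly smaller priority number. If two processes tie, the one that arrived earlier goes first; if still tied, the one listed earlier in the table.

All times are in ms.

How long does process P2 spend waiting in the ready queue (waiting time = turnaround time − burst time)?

0

Timeline: | P2 0-4 | P3 4-6 | P4 6-12 | P1 12-15 |
Completion: P1=15  P2=4  P3=6  P4=12
Turnaround (C−A): P1=15  P2=4  P3=6  P4=12
Waiting(P2) = turnaround − burst = 4 − 4 = 0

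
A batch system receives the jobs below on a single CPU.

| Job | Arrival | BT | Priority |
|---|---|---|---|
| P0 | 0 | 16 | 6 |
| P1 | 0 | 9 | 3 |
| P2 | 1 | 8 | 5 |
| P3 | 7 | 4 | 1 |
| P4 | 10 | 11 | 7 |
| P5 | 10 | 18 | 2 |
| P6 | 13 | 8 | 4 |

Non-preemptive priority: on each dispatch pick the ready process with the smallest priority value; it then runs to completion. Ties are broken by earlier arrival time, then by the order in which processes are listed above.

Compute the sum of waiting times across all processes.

161

Timeline: | P1 0-9 | P3 9-13 | P5 13-31 | P6 31-39 | P2 39-47 | P0 47-63 | P4 63-74 |
Completion: P0=63  P1=9  P2=47  P3=13  P4=74  P5=31  P6=39
Waiting = turnaround − burst: P0=47, P1=0, P2=38, P3=2, P4=53, P5=3, P6=18
Total waiting = 47 + 0 + 38 + 2 + 53 + 3 + 18 = 161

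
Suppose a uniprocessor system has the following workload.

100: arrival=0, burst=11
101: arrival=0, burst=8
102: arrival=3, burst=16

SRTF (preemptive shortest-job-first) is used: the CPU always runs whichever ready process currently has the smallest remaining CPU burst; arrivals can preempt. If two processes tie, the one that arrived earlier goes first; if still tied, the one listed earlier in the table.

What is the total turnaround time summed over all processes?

59

Schedule: | 101 0-8 | 100 8-19 | 102 19-35 |
Completion: 100=19  101=8  102=35
Turnaround (C−A): 100=19  101=8  102=32
Turnaround = completion − arrival: 100=19, 101=8, 102=32
Total turnaround = 19 + 8 + 32 = 59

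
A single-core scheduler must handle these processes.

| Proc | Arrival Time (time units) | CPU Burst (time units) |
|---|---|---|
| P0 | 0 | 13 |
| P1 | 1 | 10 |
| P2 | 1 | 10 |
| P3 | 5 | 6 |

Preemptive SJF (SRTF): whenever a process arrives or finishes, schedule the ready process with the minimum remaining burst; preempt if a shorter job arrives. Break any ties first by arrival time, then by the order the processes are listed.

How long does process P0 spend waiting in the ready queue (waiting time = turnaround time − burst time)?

26

Schedule: | P0 0-1 | P1 1-11 | P3 11-17 | P2 17-27 | P0 27-39 |
Completion: P0=39  P1=11  P2=27  P3=17
Turnaround (C−A): P0=39  P1=10  P2=26  P3=12
Waiting(P0) = turnaround − burst = 39 − 13 = 26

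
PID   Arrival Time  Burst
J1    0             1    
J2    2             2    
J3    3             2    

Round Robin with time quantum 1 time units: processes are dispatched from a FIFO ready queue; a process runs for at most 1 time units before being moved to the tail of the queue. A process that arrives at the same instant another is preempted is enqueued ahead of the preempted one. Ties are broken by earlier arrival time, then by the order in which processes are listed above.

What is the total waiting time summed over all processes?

Schedule: | J1 0-1 | idle 1-2 | J2 2-3 | J3 3-4 | J2 4-5 | J3 5-6 |
Completion: J1=1  J2=5  J3=6
Turnaround (C−A): J1=1  J2=3  J3=3
Waiting = turnaround − burst: J1=0, J2=1, J3=1
Total waiting = 0 + 1 + 1 = 2

2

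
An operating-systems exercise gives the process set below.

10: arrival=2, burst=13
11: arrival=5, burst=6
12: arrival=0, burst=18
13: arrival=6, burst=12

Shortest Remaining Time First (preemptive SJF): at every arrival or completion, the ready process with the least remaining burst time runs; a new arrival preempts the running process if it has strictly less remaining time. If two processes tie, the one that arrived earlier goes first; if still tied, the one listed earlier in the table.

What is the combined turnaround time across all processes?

101

Schedule: | 12 0-2 | 10 2-5 | 11 5-11 | 10 11-21 | 13 21-33 | 12 33-49 |
Completion: 10=21  11=11  12=49  13=33
Turnaround (C−A): 10=19  11=6  12=49  13=27
Turnaround = completion − arrival: 10=19, 11=6, 12=49, 13=27
Total turnaround = 19 + 6 + 49 + 27 = 101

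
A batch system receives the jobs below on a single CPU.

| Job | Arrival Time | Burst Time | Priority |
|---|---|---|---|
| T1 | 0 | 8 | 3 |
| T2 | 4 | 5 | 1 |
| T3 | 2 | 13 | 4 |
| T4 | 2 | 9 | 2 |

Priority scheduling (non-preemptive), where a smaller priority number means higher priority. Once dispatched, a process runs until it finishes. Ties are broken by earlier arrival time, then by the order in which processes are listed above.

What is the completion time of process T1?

8

Gantt: | T1 0-8 | T2 8-13 | T4 13-22 | T3 22-35 |
Completion: T1=8  T2=13  T3=35  T4=22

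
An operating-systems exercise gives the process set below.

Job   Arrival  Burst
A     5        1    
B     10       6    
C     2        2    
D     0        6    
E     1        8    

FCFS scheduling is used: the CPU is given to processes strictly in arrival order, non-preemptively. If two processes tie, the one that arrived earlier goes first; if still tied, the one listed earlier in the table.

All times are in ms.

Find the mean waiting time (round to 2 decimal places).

7.00

Timeline: | D 0-6 | E 6-14 | C 14-16 | A 16-17 | B 17-23 |
Completion: A=17  B=23  C=16  D=6  E=14
Turnaround (C−A): A=12  B=13  C=14  D=6  E=13
Waiting times: A=11, B=7, C=12, D=0, E=5
Average waiting = (11+7+12+0+5) / 5 = 35/5 = 7.00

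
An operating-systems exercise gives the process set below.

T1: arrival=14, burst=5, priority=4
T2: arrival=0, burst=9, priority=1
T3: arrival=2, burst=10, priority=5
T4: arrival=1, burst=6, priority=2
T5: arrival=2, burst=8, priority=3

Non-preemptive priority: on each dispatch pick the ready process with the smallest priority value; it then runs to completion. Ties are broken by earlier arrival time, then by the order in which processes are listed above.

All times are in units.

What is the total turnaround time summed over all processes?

94

Timeline: | T2 0-9 | T4 9-15 | T5 15-23 | T1 23-28 | T3 28-38 |
Completion: T1=28  T2=9  T3=38  T4=15  T5=23
Turnaround = completion − arrival: T1=14, T2=9, T3=36, T4=14, T5=21
Total turnaround = 14 + 9 + 36 + 14 + 21 = 94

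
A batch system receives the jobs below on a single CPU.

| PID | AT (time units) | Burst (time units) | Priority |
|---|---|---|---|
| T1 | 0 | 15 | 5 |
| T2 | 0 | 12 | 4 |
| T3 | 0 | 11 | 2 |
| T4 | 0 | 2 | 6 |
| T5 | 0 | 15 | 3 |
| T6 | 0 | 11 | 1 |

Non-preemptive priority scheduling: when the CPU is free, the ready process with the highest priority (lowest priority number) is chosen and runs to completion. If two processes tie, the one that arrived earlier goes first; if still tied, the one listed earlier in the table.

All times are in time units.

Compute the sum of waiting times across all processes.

Schedule: | T6 0-11 | T3 11-22 | T5 22-37 | T2 37-49 | T1 49-64 | T4 64-66 |
Completion: T1=64  T2=49  T3=22  T4=66  T5=37  T6=11
Waiting = turnaround − burst: T1=49, T2=37, T3=11, T4=64, T5=22, T6=0
Total waiting = 49 + 37 + 11 + 64 + 22 + 0 = 183

183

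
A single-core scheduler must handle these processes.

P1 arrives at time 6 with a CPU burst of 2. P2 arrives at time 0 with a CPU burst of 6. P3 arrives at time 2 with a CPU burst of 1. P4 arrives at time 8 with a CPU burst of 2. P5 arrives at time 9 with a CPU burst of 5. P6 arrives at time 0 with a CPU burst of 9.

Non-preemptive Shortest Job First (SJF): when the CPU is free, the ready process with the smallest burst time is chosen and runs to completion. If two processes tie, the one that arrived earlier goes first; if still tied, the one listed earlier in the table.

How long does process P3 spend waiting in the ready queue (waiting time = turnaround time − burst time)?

4

Gantt: | P2 0-6 | P3 6-7 | P1 7-9 | P4 9-11 | P5 11-16 | P6 16-25 |
Completion: P1=9  P2=6  P3=7  P4=11  P5=16  P6=25
Waiting(P3) = turnaround − burst = 5 − 1 = 4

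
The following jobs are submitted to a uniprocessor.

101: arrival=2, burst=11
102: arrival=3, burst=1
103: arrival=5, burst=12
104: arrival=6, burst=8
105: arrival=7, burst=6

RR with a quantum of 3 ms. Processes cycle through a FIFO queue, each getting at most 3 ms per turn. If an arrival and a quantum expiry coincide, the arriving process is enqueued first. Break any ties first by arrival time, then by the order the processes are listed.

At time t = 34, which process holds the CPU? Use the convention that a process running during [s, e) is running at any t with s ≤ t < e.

101

Timeline: | idle 0-2 | 101 2-5 | 102 5-6 | 103 6-9 | 101 9-12 | 104 12-15 | 105 15-18 | 103 18-21 | 101 21-24 | 104 24-27 | 105 27-30 | 103 30-33 | 101 33-35 | 104 35-37 | 103 37-40 |
Completion: 101=35  102=6  103=40  104=37  105=30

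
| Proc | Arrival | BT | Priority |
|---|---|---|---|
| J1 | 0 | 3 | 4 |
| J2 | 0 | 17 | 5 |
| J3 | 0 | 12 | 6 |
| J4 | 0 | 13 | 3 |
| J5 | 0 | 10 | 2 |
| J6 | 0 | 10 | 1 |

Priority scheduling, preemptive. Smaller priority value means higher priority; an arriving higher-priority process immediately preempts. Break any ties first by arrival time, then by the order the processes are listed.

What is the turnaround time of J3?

Schedule: | J6 0-10 | J5 10-20 | J4 20-33 | J1 33-36 | J2 36-53 | J3 53-65 |
Completion: J1=36  J2=53  J3=65  J4=33  J5=20  J6=10
Turnaround(J3) = completion − arrival = 65 − 0 = 65

65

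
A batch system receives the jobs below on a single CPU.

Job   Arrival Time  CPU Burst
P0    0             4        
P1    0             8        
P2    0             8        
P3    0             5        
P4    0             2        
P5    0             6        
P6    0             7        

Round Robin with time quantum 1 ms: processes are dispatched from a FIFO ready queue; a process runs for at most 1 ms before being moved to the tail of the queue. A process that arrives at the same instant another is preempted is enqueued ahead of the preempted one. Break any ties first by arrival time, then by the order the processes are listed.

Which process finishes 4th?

P5

Timeline: | P0 0-1 | P1 1-2 | P2 2-3 | P3 3-4 | P4 4-5 | P5 5-6 | P6 6-7 | P0 7-8 | P1 8-9 | P2 9-10 | P3 10-11 | P4 11-12 | P5 12-13 | P6 13-14 | P0 14-15 | P1 15-16 | P2 16-17 | P3 17-18 | P5 18-19 | P6 19-20 | P0 20-21 | P1 21-22 | P2 22-23 | P3 23-24 | P5 24-25 | P6 25-26 | P1 26-27 | P2 27-28 | P3 28-29 | P5 29-30 | P6 30-31 | P1 31-32 | P2 32-33 | P5 33-34 | P6 34-35 | P1 35-36 | P2 36-37 | P6 37-38 | P1 38-39 | P2 39-40 |
Completion: P0=21  P1=39  P2=40  P3=29  P4=12  P5=34  P6=38
Turnaround (C−A): P0=21  P1=39  P2=40  P3=29  P4=12  P5=34  P6=38
Finish order: P4 → P0 → P3 → P5 → P6 → P1 → P2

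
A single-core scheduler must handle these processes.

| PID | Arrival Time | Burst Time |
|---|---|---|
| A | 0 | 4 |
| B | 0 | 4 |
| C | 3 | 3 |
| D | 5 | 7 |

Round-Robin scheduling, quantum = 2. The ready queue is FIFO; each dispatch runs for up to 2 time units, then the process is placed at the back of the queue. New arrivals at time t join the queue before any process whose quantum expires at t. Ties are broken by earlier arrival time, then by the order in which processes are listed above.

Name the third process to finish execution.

C

Schedule: | A 0-2 | B 2-4 | A 4-6 | C 6-8 | B 8-10 | D 10-12 | C 12-13 | D 13-18 |
Completion: A=6  B=10  C=13  D=18
Finish order: A → B → C → D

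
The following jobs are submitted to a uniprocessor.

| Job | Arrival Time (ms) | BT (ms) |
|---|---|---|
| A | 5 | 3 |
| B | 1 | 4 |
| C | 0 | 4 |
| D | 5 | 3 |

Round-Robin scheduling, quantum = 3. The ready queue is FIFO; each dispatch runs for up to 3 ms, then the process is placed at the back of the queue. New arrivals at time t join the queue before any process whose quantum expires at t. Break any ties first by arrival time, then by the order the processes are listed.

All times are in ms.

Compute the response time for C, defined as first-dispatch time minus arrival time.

Schedule: | C 0-3 | B 3-6 | C 6-7 | A 7-10 | D 10-13 | B 13-14 |
Completion: A=10  B=14  C=7  D=13
Turnaround (C−A): A=5  B=13  C=7  D=8
Response(C) = first start − arrival = 0 − 0 = 0

0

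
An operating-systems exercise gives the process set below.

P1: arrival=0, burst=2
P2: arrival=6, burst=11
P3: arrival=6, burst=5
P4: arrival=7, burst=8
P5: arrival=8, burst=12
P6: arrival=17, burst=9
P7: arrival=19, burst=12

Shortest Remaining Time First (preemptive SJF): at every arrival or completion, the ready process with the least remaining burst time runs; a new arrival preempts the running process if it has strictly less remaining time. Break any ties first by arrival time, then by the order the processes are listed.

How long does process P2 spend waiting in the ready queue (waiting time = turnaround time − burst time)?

22

Schedule: | P1 0-2 | idle 2-6 | P3 6-11 | P4 11-19 | P6 19-28 | P2 28-39 | P5 39-51 | P7 51-63 |
Completion: P1=2  P2=39  P3=11  P4=19  P5=51  P6=28  P7=63
Turnaround (C−A): P1=2  P2=33  P3=5  P4=12  P5=43  P6=11  P7=44
Waiting(P2) = turnaround − burst = 33 − 11 = 22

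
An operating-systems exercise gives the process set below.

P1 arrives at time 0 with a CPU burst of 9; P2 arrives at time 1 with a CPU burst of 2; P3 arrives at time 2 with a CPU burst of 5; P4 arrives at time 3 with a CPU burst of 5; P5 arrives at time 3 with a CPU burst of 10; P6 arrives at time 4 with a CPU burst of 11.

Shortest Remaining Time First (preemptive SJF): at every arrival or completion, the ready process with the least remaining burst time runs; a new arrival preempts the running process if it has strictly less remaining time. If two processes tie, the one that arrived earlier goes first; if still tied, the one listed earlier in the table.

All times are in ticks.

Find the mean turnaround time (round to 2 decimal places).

17.50

Schedule: | P1 0-1 | P2 1-3 | P3 3-8 | P4 8-13 | P1 13-21 | P5 21-31 | P6 31-42 |
Completion: P1=21  P2=3  P3=8  P4=13  P5=31  P6=42
Turnaround (C−A): P1=21  P2=2  P3=6  P4=10  P5=28  P6=38
Turnaround times: P1=21, P2=2, P3=6, P4=10, P5=28, P6=38
Average turnaround = (21+2+6+10+28+38) / 6 = 105/6 = 17.50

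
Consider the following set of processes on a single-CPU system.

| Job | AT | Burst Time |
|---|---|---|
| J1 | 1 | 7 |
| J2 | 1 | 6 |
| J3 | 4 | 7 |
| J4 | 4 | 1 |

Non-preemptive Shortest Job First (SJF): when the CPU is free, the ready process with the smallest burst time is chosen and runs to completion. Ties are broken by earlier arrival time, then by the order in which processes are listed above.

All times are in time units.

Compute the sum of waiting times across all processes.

Schedule: | idle 0-1 | J2 1-7 | J4 7-8 | J1 8-15 | J3 15-22 |
Completion: J1=15  J2=7  J3=22  J4=8
Turnaround (C−A): J1=14  J2=6  J3=18  J4=4
Waiting = turnaround − burst: J1=7, J2=0, J3=11, J4=3
Total waiting = 7 + 0 + 11 + 3 = 21

21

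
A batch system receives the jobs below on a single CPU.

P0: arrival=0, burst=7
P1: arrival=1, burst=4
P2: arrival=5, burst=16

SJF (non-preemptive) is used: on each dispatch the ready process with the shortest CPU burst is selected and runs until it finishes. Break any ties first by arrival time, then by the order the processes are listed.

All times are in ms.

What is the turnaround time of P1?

Timeline: | P0 0-7 | P1 7-11 | P2 11-27 |
Completion: P0=7  P1=11  P2=27
Turnaround(P1) = completion − arrival = 11 − 1 = 10

10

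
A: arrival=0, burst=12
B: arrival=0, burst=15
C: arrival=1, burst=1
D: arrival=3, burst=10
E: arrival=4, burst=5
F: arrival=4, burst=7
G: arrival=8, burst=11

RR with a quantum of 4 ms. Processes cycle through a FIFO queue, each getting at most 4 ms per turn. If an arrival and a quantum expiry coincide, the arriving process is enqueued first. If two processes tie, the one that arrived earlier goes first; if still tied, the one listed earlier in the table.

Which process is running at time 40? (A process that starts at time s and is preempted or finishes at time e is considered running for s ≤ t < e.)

Gantt: | A 0-4 | B 4-8 | C 8-9 | D 9-13 | E 13-17 | F 17-21 | A 21-25 | G 25-29 | B 29-33 | D 33-37 | E 37-38 | F 38-41 | A 41-45 | G 45-49 | B 49-53 | D 53-55 | G 55-58 | B 58-61 |
Completion: A=45  B=61  C=9  D=55  E=38  F=41  G=58

F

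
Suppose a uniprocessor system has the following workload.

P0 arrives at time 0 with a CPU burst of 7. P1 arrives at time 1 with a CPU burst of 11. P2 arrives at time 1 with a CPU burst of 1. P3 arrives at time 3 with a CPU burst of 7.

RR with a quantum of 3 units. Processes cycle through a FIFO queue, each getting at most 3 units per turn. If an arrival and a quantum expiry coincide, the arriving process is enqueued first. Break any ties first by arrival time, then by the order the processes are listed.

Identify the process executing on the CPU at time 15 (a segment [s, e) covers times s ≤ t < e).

P1

Timeline: | P0 0-3 | P1 3-6 | P2 6-7 | P3 7-10 | P0 10-13 | P1 13-16 | P3 16-19 | P0 19-20 | P1 20-23 | P3 23-24 | P1 24-26 |
Completion: P0=20  P1=26  P2=7  P3=24
Turnaround (C−A): P0=20  P1=25  P2=6  P3=21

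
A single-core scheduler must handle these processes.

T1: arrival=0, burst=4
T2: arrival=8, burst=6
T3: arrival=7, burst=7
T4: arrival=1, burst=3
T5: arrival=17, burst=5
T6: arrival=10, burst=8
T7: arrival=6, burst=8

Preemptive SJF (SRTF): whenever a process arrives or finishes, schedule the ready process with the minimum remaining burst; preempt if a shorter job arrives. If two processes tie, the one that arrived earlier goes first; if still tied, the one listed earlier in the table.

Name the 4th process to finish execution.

T2

Timeline: | T1 0-4 | T4 4-7 | T3 7-14 | T2 14-20 | T5 20-25 | T7 25-33 | T6 33-41 |
Completion: T1=4  T2=20  T3=14  T4=7  T5=25  T6=41  T7=33
Turnaround (C−A): T1=4  T2=12  T3=7  T4=6  T5=8  T6=31  T7=27
Finish order: T1 → T4 → T3 → T2 → T5 → T7 → T6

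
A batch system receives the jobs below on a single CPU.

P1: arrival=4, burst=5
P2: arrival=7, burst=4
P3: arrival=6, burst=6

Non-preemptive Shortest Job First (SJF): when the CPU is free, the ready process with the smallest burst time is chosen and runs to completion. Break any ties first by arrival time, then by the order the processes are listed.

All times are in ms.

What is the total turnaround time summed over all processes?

Timeline: | idle 0-4 | P1 4-9 | P2 9-13 | P3 13-19 |
Completion: P1=9  P2=13  P3=19
Turnaround = completion − arrival: P1=5, P2=6, P3=13
Total turnaround = 5 + 6 + 13 = 24

24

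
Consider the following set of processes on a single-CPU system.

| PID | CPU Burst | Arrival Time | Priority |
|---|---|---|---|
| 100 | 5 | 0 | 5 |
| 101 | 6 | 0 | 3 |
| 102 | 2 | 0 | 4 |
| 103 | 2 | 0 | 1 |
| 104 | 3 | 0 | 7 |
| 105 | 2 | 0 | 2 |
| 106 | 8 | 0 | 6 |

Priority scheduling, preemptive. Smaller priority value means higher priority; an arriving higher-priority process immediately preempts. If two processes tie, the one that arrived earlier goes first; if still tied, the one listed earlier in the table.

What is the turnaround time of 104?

28

Timeline: | 103 0-2 | 105 2-4 | 101 4-10 | 102 10-12 | 100 12-17 | 106 17-25 | 104 25-28 |
Completion: 100=17  101=10  102=12  103=2  104=28  105=4  106=25
Turnaround(104) = completion − arrival = 28 − 0 = 28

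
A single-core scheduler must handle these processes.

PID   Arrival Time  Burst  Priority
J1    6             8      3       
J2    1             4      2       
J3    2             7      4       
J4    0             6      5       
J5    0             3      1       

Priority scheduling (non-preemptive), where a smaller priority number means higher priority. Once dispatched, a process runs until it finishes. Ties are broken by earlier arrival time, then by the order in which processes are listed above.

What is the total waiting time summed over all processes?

Schedule: | J5 0-3 | J2 3-7 | J1 7-15 | J3 15-22 | J4 22-28 |
Completion: J1=15  J2=7  J3=22  J4=28  J5=3
Waiting = turnaround − burst: J1=1, J2=2, J3=13, J4=22, J5=0
Total waiting = 1 + 2 + 13 + 22 + 0 = 38

38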